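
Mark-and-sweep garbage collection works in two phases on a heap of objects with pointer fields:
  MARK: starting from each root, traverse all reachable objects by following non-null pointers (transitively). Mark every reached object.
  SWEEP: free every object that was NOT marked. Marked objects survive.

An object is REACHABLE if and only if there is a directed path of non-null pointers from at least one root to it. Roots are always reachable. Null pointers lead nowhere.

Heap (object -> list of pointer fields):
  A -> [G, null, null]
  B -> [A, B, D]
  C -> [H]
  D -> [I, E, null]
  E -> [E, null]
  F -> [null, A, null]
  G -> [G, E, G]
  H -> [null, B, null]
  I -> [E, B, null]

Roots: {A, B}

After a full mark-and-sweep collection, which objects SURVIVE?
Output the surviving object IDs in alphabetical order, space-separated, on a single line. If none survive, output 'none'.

Roots: A B
Mark A: refs=G null null, marked=A
Mark B: refs=A B D, marked=A B
Mark G: refs=G E G, marked=A B G
Mark D: refs=I E null, marked=A B D G
Mark E: refs=E null, marked=A B D E G
Mark I: refs=E B null, marked=A B D E G I
Unmarked (collected): C F H

Answer: A B D E G I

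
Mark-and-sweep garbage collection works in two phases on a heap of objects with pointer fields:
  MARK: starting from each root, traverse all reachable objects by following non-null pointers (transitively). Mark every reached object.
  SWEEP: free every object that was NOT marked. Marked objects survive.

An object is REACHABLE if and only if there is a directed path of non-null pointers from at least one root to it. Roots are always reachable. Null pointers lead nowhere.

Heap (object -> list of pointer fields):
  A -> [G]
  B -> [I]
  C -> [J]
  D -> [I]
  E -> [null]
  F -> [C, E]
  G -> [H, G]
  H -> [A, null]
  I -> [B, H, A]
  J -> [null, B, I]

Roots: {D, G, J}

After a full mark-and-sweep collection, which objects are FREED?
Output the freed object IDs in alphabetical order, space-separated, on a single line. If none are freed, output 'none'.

Answer: C E F

Derivation:
Roots: D G J
Mark D: refs=I, marked=D
Mark G: refs=H G, marked=D G
Mark J: refs=null B I, marked=D G J
Mark I: refs=B H A, marked=D G I J
Mark H: refs=A null, marked=D G H I J
Mark B: refs=I, marked=B D G H I J
Mark A: refs=G, marked=A B D G H I J
Unmarked (collected): C E F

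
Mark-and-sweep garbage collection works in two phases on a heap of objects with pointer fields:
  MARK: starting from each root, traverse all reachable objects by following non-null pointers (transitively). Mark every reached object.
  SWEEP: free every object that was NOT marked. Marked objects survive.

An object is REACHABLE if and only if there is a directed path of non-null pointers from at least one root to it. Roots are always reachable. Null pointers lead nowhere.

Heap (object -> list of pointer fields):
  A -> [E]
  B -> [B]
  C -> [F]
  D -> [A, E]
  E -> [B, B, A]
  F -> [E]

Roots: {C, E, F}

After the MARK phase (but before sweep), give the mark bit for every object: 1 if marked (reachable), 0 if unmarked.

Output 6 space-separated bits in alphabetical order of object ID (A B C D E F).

Answer: 1 1 1 0 1 1

Derivation:
Roots: C E F
Mark C: refs=F, marked=C
Mark E: refs=B B A, marked=C E
Mark F: refs=E, marked=C E F
Mark B: refs=B, marked=B C E F
Mark A: refs=E, marked=A B C E F
Unmarked (collected): D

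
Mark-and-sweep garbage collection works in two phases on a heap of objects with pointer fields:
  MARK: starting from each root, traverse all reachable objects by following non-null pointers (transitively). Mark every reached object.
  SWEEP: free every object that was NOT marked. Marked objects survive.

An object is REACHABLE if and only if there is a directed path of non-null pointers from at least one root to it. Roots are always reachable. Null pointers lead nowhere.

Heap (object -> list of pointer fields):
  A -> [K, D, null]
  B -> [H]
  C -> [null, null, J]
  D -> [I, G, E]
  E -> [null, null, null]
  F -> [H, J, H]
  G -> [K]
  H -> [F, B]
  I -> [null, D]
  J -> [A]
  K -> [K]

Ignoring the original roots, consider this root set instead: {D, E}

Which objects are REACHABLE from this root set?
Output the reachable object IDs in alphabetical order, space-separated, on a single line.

Roots: D E
Mark D: refs=I G E, marked=D
Mark E: refs=null null null, marked=D E
Mark I: refs=null D, marked=D E I
Mark G: refs=K, marked=D E G I
Mark K: refs=K, marked=D E G I K
Unmarked (collected): A B C F H J

Answer: D E G I K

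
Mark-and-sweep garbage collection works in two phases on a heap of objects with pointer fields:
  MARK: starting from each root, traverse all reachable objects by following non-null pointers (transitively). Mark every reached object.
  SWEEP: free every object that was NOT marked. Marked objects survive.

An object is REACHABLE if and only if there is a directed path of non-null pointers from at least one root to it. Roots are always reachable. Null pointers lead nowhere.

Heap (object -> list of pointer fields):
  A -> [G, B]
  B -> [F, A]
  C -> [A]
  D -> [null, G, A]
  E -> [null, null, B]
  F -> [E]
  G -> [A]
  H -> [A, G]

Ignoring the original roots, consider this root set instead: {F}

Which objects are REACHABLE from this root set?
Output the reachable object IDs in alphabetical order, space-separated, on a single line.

Answer: A B E F G

Derivation:
Roots: F
Mark F: refs=E, marked=F
Mark E: refs=null null B, marked=E F
Mark B: refs=F A, marked=B E F
Mark A: refs=G B, marked=A B E F
Mark G: refs=A, marked=A B E F G
Unmarked (collected): C D H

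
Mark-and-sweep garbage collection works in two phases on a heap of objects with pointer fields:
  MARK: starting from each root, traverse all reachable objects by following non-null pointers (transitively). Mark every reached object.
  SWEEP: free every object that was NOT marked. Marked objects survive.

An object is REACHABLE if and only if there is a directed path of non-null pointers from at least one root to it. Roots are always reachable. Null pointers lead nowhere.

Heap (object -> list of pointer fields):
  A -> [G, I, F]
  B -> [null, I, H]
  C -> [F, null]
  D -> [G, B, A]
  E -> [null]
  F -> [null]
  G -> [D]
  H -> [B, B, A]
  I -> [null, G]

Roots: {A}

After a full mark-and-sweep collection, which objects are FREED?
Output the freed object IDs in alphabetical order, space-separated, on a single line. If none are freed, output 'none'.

Answer: C E

Derivation:
Roots: A
Mark A: refs=G I F, marked=A
Mark G: refs=D, marked=A G
Mark I: refs=null G, marked=A G I
Mark F: refs=null, marked=A F G I
Mark D: refs=G B A, marked=A D F G I
Mark B: refs=null I H, marked=A B D F G I
Mark H: refs=B B A, marked=A B D F G H I
Unmarked (collected): C E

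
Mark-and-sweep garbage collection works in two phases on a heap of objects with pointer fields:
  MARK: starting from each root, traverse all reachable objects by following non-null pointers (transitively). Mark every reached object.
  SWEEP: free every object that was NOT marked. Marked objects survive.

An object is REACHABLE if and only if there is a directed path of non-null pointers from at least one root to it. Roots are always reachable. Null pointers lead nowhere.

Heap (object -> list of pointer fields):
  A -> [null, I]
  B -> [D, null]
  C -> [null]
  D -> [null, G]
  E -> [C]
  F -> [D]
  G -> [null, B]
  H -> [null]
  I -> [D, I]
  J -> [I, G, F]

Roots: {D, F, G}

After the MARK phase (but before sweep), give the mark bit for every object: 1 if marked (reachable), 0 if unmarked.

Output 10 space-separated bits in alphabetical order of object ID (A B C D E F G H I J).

Roots: D F G
Mark D: refs=null G, marked=D
Mark F: refs=D, marked=D F
Mark G: refs=null B, marked=D F G
Mark B: refs=D null, marked=B D F G
Unmarked (collected): A C E H I J

Answer: 0 1 0 1 0 1 1 0 0 0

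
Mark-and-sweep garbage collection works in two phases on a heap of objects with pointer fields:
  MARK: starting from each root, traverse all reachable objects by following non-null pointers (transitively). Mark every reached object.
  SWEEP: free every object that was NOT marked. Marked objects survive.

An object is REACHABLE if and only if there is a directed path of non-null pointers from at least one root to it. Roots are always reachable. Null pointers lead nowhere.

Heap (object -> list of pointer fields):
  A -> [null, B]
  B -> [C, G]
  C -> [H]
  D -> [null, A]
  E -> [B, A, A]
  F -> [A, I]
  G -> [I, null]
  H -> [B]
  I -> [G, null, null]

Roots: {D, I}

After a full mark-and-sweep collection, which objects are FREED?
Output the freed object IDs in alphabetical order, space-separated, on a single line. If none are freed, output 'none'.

Roots: D I
Mark D: refs=null A, marked=D
Mark I: refs=G null null, marked=D I
Mark A: refs=null B, marked=A D I
Mark G: refs=I null, marked=A D G I
Mark B: refs=C G, marked=A B D G I
Mark C: refs=H, marked=A B C D G I
Mark H: refs=B, marked=A B C D G H I
Unmarked (collected): E F

Answer: E F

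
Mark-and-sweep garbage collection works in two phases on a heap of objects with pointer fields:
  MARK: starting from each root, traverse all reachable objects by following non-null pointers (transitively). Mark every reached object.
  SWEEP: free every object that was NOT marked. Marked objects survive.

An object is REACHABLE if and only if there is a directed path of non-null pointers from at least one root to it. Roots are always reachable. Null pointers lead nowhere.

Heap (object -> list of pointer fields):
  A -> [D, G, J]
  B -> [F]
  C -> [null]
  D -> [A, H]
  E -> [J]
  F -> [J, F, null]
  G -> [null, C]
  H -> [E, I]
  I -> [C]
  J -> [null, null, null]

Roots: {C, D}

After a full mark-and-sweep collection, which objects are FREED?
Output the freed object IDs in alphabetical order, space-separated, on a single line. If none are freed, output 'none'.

Roots: C D
Mark C: refs=null, marked=C
Mark D: refs=A H, marked=C D
Mark A: refs=D G J, marked=A C D
Mark H: refs=E I, marked=A C D H
Mark G: refs=null C, marked=A C D G H
Mark J: refs=null null null, marked=A C D G H J
Mark E: refs=J, marked=A C D E G H J
Mark I: refs=C, marked=A C D E G H I J
Unmarked (collected): B F

Answer: B F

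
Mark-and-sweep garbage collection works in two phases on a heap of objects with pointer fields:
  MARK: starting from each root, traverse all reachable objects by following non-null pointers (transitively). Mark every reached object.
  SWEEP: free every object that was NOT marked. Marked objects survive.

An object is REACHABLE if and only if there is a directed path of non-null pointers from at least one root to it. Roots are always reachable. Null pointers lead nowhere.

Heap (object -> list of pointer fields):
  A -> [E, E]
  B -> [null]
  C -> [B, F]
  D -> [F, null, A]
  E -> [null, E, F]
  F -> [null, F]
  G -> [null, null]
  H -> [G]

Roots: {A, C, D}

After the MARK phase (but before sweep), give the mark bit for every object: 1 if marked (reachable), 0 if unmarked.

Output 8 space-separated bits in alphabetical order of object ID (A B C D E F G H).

Answer: 1 1 1 1 1 1 0 0

Derivation:
Roots: A C D
Mark A: refs=E E, marked=A
Mark C: refs=B F, marked=A C
Mark D: refs=F null A, marked=A C D
Mark E: refs=null E F, marked=A C D E
Mark B: refs=null, marked=A B C D E
Mark F: refs=null F, marked=A B C D E F
Unmarked (collected): G H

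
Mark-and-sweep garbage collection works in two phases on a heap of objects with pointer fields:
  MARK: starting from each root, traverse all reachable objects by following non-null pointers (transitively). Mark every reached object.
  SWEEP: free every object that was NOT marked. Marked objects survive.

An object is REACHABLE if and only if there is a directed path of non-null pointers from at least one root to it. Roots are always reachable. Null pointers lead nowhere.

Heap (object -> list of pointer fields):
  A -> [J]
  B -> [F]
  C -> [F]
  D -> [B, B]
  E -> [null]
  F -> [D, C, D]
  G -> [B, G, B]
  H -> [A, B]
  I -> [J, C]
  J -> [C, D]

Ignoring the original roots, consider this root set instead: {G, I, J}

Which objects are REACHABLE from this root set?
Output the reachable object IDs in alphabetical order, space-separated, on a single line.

Answer: B C D F G I J

Derivation:
Roots: G I J
Mark G: refs=B G B, marked=G
Mark I: refs=J C, marked=G I
Mark J: refs=C D, marked=G I J
Mark B: refs=F, marked=B G I J
Mark C: refs=F, marked=B C G I J
Mark D: refs=B B, marked=B C D G I J
Mark F: refs=D C D, marked=B C D F G I J
Unmarked (collected): A E H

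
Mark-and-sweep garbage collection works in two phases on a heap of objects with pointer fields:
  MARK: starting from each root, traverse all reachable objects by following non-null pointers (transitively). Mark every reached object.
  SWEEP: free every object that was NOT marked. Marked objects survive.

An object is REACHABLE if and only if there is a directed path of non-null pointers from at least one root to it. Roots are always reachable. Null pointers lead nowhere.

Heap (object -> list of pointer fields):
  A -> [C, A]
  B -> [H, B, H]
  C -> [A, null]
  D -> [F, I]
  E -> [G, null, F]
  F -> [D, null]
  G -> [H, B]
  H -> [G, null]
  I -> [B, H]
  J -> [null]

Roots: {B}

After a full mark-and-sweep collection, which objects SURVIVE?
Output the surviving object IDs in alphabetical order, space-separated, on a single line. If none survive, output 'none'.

Answer: B G H

Derivation:
Roots: B
Mark B: refs=H B H, marked=B
Mark H: refs=G null, marked=B H
Mark G: refs=H B, marked=B G H
Unmarked (collected): A C D E F I J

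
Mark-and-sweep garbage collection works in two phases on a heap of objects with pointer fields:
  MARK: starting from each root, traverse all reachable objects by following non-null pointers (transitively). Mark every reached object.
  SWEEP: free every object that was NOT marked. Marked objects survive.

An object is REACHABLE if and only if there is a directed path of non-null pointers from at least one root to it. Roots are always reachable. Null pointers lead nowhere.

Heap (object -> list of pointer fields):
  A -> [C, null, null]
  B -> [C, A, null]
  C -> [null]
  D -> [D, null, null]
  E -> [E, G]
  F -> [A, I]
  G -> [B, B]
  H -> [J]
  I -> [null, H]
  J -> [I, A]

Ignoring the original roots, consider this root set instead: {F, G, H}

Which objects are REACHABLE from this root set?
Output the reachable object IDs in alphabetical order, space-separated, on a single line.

Answer: A B C F G H I J

Derivation:
Roots: F G H
Mark F: refs=A I, marked=F
Mark G: refs=B B, marked=F G
Mark H: refs=J, marked=F G H
Mark A: refs=C null null, marked=A F G H
Mark I: refs=null H, marked=A F G H I
Mark B: refs=C A null, marked=A B F G H I
Mark J: refs=I A, marked=A B F G H I J
Mark C: refs=null, marked=A B C F G H I J
Unmarked (collected): D E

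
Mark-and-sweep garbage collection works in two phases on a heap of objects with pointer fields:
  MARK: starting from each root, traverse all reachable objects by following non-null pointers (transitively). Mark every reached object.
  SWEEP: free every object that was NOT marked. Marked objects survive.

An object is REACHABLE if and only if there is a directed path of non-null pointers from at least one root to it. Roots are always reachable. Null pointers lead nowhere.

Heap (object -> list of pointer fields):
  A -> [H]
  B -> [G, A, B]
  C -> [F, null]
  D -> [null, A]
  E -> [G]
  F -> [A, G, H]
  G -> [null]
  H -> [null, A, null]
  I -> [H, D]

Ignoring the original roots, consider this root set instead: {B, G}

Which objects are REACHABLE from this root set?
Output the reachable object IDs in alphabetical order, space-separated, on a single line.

Roots: B G
Mark B: refs=G A B, marked=B
Mark G: refs=null, marked=B G
Mark A: refs=H, marked=A B G
Mark H: refs=null A null, marked=A B G H
Unmarked (collected): C D E F I

Answer: A B G H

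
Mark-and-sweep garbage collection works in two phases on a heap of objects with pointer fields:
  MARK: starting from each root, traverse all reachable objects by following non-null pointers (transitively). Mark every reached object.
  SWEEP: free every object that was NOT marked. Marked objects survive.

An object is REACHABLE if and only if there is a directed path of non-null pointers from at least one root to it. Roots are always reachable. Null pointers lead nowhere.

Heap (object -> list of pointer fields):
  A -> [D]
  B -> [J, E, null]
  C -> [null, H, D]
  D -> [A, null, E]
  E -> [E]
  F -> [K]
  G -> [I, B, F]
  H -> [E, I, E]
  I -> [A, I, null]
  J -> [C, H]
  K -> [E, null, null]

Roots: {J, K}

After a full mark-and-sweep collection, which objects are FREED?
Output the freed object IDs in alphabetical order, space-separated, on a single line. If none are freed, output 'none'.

Roots: J K
Mark J: refs=C H, marked=J
Mark K: refs=E null null, marked=J K
Mark C: refs=null H D, marked=C J K
Mark H: refs=E I E, marked=C H J K
Mark E: refs=E, marked=C E H J K
Mark D: refs=A null E, marked=C D E H J K
Mark I: refs=A I null, marked=C D E H I J K
Mark A: refs=D, marked=A C D E H I J K
Unmarked (collected): B F G

Answer: B F G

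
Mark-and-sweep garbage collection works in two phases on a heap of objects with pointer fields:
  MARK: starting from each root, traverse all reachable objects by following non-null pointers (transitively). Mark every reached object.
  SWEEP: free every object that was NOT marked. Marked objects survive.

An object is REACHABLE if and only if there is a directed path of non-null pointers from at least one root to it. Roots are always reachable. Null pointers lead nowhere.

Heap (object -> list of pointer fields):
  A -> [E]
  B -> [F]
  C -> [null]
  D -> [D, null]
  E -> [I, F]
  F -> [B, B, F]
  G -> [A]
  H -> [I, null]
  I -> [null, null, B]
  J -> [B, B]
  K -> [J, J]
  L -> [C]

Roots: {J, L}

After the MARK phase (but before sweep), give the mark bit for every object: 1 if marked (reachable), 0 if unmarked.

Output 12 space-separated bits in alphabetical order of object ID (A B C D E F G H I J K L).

Answer: 0 1 1 0 0 1 0 0 0 1 0 1

Derivation:
Roots: J L
Mark J: refs=B B, marked=J
Mark L: refs=C, marked=J L
Mark B: refs=F, marked=B J L
Mark C: refs=null, marked=B C J L
Mark F: refs=B B F, marked=B C F J L
Unmarked (collected): A D E G H I K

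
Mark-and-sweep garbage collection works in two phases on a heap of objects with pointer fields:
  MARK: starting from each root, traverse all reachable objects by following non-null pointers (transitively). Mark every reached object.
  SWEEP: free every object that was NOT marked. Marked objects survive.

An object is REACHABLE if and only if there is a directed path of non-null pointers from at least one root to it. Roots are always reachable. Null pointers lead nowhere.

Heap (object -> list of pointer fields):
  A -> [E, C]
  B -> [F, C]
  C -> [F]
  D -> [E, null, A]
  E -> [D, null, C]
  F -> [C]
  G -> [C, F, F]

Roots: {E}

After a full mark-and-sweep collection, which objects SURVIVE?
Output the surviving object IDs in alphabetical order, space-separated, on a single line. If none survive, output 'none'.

Answer: A C D E F

Derivation:
Roots: E
Mark E: refs=D null C, marked=E
Mark D: refs=E null A, marked=D E
Mark C: refs=F, marked=C D E
Mark A: refs=E C, marked=A C D E
Mark F: refs=C, marked=A C D E F
Unmarked (collected): B G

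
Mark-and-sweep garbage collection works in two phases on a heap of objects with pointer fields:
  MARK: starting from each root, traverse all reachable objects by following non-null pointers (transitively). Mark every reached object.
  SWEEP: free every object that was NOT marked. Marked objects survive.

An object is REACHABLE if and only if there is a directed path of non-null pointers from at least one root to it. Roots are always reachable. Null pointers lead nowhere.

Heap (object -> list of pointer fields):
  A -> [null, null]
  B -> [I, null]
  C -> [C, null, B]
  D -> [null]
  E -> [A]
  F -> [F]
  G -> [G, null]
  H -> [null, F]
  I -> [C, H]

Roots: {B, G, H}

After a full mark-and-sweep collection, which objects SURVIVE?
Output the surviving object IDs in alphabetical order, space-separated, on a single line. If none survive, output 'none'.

Roots: B G H
Mark B: refs=I null, marked=B
Mark G: refs=G null, marked=B G
Mark H: refs=null F, marked=B G H
Mark I: refs=C H, marked=B G H I
Mark F: refs=F, marked=B F G H I
Mark C: refs=C null B, marked=B C F G H I
Unmarked (collected): A D E

Answer: B C F G H I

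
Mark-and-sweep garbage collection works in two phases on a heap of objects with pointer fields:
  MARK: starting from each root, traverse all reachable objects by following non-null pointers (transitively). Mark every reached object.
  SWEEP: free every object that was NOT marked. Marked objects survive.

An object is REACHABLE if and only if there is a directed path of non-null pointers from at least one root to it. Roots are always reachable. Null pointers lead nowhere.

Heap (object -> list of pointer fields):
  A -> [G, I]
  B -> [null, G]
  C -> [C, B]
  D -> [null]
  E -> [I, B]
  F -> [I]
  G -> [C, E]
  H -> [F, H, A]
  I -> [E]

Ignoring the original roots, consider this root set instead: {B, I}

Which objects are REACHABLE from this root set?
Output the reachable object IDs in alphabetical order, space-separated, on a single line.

Roots: B I
Mark B: refs=null G, marked=B
Mark I: refs=E, marked=B I
Mark G: refs=C E, marked=B G I
Mark E: refs=I B, marked=B E G I
Mark C: refs=C B, marked=B C E G I
Unmarked (collected): A D F H

Answer: B C E G I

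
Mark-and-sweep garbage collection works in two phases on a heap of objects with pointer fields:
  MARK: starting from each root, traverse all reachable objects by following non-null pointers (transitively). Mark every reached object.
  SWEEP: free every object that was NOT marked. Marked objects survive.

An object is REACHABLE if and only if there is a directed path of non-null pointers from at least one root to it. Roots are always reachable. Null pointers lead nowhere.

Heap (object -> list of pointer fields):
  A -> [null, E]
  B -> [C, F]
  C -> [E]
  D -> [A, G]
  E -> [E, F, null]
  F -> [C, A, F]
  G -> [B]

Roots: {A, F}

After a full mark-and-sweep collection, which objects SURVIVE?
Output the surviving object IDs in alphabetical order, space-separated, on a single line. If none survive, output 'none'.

Answer: A C E F

Derivation:
Roots: A F
Mark A: refs=null E, marked=A
Mark F: refs=C A F, marked=A F
Mark E: refs=E F null, marked=A E F
Mark C: refs=E, marked=A C E F
Unmarked (collected): B D G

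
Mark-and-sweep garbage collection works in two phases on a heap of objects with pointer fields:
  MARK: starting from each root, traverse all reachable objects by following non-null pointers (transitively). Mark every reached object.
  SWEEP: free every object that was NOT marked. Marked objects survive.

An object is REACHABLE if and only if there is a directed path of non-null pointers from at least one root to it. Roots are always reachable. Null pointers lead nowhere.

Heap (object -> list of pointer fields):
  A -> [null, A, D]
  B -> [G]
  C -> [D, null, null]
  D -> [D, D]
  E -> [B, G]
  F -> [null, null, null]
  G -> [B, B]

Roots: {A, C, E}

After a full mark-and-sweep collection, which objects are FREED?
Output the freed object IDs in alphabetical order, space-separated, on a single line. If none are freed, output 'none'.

Roots: A C E
Mark A: refs=null A D, marked=A
Mark C: refs=D null null, marked=A C
Mark E: refs=B G, marked=A C E
Mark D: refs=D D, marked=A C D E
Mark B: refs=G, marked=A B C D E
Mark G: refs=B B, marked=A B C D E G
Unmarked (collected): F

Answer: F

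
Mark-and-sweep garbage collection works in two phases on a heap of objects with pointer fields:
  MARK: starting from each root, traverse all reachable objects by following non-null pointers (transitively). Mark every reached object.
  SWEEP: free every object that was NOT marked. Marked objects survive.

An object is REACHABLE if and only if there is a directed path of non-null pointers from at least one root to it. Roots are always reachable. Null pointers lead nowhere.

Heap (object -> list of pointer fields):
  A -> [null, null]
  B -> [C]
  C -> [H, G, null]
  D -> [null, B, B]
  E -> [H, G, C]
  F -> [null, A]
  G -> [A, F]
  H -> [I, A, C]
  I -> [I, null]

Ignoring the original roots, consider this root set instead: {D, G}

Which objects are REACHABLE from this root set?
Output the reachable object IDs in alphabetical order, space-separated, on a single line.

Answer: A B C D F G H I

Derivation:
Roots: D G
Mark D: refs=null B B, marked=D
Mark G: refs=A F, marked=D G
Mark B: refs=C, marked=B D G
Mark A: refs=null null, marked=A B D G
Mark F: refs=null A, marked=A B D F G
Mark C: refs=H G null, marked=A B C D F G
Mark H: refs=I A C, marked=A B C D F G H
Mark I: refs=I null, marked=A B C D F G H I
Unmarked (collected): E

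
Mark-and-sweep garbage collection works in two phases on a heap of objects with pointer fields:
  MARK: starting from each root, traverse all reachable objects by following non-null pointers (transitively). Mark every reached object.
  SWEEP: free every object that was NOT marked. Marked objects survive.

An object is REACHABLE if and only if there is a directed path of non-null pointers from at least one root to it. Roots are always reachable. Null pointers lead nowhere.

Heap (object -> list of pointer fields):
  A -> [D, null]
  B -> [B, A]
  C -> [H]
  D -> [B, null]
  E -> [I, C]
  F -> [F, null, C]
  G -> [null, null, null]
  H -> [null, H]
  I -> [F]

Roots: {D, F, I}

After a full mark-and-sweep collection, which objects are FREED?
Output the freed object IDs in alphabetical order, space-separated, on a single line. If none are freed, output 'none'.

Roots: D F I
Mark D: refs=B null, marked=D
Mark F: refs=F null C, marked=D F
Mark I: refs=F, marked=D F I
Mark B: refs=B A, marked=B D F I
Mark C: refs=H, marked=B C D F I
Mark A: refs=D null, marked=A B C D F I
Mark H: refs=null H, marked=A B C D F H I
Unmarked (collected): E G

Answer: E G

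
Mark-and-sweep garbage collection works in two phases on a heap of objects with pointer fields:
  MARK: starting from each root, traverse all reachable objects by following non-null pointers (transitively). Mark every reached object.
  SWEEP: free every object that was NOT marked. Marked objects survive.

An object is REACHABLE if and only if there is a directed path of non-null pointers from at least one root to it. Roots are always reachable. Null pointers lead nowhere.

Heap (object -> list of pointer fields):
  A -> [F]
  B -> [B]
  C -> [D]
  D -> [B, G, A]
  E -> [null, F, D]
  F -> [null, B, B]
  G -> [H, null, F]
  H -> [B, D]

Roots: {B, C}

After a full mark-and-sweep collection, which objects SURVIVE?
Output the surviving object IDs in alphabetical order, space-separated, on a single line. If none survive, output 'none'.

Roots: B C
Mark B: refs=B, marked=B
Mark C: refs=D, marked=B C
Mark D: refs=B G A, marked=B C D
Mark G: refs=H null F, marked=B C D G
Mark A: refs=F, marked=A B C D G
Mark H: refs=B D, marked=A B C D G H
Mark F: refs=null B B, marked=A B C D F G H
Unmarked (collected): E

Answer: A B C D F G H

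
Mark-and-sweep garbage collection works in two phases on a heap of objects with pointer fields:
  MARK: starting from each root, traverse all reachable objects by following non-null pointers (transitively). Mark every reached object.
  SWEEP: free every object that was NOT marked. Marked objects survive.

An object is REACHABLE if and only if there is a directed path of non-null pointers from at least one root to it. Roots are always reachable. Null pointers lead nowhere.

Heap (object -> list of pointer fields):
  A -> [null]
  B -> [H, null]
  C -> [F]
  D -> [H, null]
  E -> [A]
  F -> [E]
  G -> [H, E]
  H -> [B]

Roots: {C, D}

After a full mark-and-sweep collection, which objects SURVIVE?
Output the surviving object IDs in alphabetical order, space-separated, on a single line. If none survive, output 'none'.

Answer: A B C D E F H

Derivation:
Roots: C D
Mark C: refs=F, marked=C
Mark D: refs=H null, marked=C D
Mark F: refs=E, marked=C D F
Mark H: refs=B, marked=C D F H
Mark E: refs=A, marked=C D E F H
Mark B: refs=H null, marked=B C D E F H
Mark A: refs=null, marked=A B C D E F H
Unmarked (collected): G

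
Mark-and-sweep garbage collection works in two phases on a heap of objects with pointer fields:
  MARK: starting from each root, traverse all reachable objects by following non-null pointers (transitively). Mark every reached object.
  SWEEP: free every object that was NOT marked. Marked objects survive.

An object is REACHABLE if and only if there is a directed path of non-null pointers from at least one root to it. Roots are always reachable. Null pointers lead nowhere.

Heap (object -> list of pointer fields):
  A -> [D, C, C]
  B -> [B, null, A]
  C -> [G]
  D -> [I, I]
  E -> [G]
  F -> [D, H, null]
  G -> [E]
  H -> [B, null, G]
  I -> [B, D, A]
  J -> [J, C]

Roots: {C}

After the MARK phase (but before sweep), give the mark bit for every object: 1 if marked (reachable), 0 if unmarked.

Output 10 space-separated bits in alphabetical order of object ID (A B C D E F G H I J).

Roots: C
Mark C: refs=G, marked=C
Mark G: refs=E, marked=C G
Mark E: refs=G, marked=C E G
Unmarked (collected): A B D F H I J

Answer: 0 0 1 0 1 0 1 0 0 0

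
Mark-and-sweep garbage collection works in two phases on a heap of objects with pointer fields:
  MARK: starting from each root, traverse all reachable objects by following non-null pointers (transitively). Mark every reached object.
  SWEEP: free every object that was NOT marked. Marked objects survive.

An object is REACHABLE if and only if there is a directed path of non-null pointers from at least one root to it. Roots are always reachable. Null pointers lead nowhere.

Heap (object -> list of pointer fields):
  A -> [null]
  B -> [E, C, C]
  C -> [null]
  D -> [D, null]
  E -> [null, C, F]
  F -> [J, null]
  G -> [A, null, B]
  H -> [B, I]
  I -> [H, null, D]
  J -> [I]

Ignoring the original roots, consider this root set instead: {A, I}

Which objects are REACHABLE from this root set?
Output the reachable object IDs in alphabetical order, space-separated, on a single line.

Roots: A I
Mark A: refs=null, marked=A
Mark I: refs=H null D, marked=A I
Mark H: refs=B I, marked=A H I
Mark D: refs=D null, marked=A D H I
Mark B: refs=E C C, marked=A B D H I
Mark E: refs=null C F, marked=A B D E H I
Mark C: refs=null, marked=A B C D E H I
Mark F: refs=J null, marked=A B C D E F H I
Mark J: refs=I, marked=A B C D E F H I J
Unmarked (collected): G

Answer: A B C D E F H I J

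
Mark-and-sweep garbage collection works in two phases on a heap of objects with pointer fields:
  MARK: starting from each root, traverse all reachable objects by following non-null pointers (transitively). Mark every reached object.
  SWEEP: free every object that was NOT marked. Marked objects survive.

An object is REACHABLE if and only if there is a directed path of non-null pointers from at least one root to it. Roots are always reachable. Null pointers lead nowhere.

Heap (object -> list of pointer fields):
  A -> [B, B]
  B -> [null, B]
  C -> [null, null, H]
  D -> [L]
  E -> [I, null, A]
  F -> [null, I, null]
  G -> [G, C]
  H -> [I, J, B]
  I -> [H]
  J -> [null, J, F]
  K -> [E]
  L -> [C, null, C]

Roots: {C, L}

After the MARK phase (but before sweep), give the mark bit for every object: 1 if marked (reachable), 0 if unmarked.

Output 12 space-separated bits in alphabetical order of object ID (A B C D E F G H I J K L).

Answer: 0 1 1 0 0 1 0 1 1 1 0 1

Derivation:
Roots: C L
Mark C: refs=null null H, marked=C
Mark L: refs=C null C, marked=C L
Mark H: refs=I J B, marked=C H L
Mark I: refs=H, marked=C H I L
Mark J: refs=null J F, marked=C H I J L
Mark B: refs=null B, marked=B C H I J L
Mark F: refs=null I null, marked=B C F H I J L
Unmarked (collected): A D E G K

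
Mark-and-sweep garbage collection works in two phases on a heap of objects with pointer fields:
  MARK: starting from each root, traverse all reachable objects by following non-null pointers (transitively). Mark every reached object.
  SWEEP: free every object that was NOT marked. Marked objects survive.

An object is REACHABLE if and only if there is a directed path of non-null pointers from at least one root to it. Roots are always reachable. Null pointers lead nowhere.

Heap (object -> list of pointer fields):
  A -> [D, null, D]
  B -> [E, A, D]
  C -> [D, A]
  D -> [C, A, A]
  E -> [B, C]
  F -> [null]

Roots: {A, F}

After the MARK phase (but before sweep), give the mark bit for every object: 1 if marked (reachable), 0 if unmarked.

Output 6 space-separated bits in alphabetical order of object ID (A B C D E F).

Answer: 1 0 1 1 0 1

Derivation:
Roots: A F
Mark A: refs=D null D, marked=A
Mark F: refs=null, marked=A F
Mark D: refs=C A A, marked=A D F
Mark C: refs=D A, marked=A C D F
Unmarked (collected): B E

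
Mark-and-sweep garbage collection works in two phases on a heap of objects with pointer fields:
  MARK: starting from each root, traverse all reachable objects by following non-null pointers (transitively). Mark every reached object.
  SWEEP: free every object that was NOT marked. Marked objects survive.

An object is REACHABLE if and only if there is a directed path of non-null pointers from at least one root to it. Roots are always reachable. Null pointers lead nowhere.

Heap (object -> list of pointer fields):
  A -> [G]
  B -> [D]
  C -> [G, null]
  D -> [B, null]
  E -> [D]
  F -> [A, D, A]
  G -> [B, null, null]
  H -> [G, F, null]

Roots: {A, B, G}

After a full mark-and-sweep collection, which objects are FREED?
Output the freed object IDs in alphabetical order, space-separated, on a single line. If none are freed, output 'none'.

Roots: A B G
Mark A: refs=G, marked=A
Mark B: refs=D, marked=A B
Mark G: refs=B null null, marked=A B G
Mark D: refs=B null, marked=A B D G
Unmarked (collected): C E F H

Answer: C E F H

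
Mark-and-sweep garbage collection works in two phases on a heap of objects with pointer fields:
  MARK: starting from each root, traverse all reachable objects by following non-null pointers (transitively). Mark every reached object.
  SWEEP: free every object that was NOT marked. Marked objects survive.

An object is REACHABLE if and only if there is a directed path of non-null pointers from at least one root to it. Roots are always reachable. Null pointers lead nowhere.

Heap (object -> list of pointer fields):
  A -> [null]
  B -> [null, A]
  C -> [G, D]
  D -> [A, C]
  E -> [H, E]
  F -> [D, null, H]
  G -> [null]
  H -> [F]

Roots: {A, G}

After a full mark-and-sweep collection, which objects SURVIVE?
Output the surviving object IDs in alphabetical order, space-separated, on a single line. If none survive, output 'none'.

Roots: A G
Mark A: refs=null, marked=A
Mark G: refs=null, marked=A G
Unmarked (collected): B C D E F H

Answer: A G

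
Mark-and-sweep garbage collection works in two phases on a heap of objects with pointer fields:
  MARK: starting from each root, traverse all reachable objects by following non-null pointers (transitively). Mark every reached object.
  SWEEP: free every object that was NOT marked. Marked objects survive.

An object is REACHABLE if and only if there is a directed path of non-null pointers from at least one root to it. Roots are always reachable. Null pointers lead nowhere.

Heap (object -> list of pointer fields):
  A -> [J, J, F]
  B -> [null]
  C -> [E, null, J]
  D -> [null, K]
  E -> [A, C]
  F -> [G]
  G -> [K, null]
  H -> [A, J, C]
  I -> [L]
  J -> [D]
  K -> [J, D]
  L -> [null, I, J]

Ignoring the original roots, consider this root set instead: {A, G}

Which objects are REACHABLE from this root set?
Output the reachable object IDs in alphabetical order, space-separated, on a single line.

Roots: A G
Mark A: refs=J J F, marked=A
Mark G: refs=K null, marked=A G
Mark J: refs=D, marked=A G J
Mark F: refs=G, marked=A F G J
Mark K: refs=J D, marked=A F G J K
Mark D: refs=null K, marked=A D F G J K
Unmarked (collected): B C E H I L

Answer: A D F G J K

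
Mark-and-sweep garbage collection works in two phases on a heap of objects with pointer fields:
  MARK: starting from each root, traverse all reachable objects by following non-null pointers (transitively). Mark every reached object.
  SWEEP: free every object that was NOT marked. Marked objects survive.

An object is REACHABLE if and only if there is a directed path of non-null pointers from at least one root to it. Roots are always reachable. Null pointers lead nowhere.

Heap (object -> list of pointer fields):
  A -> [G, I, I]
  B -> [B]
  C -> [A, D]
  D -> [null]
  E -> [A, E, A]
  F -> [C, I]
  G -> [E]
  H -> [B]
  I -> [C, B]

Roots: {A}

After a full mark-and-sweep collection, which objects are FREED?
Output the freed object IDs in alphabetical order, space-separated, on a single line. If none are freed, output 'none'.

Roots: A
Mark A: refs=G I I, marked=A
Mark G: refs=E, marked=A G
Mark I: refs=C B, marked=A G I
Mark E: refs=A E A, marked=A E G I
Mark C: refs=A D, marked=A C E G I
Mark B: refs=B, marked=A B C E G I
Mark D: refs=null, marked=A B C D E G I
Unmarked (collected): F H

Answer: F H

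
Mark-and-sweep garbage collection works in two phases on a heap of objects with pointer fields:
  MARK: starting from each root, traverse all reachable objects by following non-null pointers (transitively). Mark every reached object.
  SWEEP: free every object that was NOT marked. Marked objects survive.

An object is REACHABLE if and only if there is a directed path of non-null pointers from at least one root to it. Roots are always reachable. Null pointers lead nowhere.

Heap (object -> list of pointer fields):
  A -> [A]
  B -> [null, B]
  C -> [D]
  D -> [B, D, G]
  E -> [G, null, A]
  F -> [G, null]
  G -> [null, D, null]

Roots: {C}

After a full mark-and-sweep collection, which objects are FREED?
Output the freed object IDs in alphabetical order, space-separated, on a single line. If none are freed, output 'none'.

Roots: C
Mark C: refs=D, marked=C
Mark D: refs=B D G, marked=C D
Mark B: refs=null B, marked=B C D
Mark G: refs=null D null, marked=B C D G
Unmarked (collected): A E F

Answer: A E F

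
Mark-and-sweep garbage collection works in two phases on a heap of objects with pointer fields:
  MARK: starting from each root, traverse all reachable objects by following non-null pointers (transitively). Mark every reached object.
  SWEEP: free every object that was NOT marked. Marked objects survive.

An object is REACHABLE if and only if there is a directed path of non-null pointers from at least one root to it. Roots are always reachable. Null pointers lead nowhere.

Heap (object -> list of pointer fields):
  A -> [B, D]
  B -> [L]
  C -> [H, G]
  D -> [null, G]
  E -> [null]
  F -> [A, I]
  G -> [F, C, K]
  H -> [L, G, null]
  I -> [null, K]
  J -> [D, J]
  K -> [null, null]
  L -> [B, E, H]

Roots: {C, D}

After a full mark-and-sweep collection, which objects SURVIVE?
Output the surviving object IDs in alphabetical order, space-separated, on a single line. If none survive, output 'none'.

Answer: A B C D E F G H I K L

Derivation:
Roots: C D
Mark C: refs=H G, marked=C
Mark D: refs=null G, marked=C D
Mark H: refs=L G null, marked=C D H
Mark G: refs=F C K, marked=C D G H
Mark L: refs=B E H, marked=C D G H L
Mark F: refs=A I, marked=C D F G H L
Mark K: refs=null null, marked=C D F G H K L
Mark B: refs=L, marked=B C D F G H K L
Mark E: refs=null, marked=B C D E F G H K L
Mark A: refs=B D, marked=A B C D E F G H K L
Mark I: refs=null K, marked=A B C D E F G H I K L
Unmarked (collected): J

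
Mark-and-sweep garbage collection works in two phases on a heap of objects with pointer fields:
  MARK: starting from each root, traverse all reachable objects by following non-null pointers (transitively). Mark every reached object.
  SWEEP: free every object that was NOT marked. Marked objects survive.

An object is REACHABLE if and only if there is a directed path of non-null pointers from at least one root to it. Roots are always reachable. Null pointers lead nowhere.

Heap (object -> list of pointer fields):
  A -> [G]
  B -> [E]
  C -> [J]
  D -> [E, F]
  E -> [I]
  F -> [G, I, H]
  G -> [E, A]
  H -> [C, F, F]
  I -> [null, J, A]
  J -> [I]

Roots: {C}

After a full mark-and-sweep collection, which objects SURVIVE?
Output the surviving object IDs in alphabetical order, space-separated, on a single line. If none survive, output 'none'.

Roots: C
Mark C: refs=J, marked=C
Mark J: refs=I, marked=C J
Mark I: refs=null J A, marked=C I J
Mark A: refs=G, marked=A C I J
Mark G: refs=E A, marked=A C G I J
Mark E: refs=I, marked=A C E G I J
Unmarked (collected): B D F H

Answer: A C E G I J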